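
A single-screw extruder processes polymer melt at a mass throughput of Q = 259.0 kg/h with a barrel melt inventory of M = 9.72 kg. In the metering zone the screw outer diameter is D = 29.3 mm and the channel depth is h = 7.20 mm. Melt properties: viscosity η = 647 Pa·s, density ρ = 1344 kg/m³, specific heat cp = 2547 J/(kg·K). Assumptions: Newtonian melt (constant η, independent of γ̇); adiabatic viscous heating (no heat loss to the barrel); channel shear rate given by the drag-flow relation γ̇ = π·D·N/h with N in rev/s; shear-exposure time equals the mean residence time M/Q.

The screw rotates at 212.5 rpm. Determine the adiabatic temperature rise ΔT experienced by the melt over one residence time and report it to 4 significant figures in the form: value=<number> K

value=52.35 K

Convert throughput: Q = 259.0 kg/h = 259.0/3600 = 0.0719444 kg/s
Mean residence time: t_res = M/Q_s = 9.72 kg / 0.0719444 kg/s = 135.104 s
Convert to SI: D = 0.0293 m, h = 0.0072 m, N = 212.5/60 = 3.54167 rev/s
γ̇ = π D N / h = (π)(0.0293)(3.54167) / 0.0072 = 45.2786 s⁻¹
ΔT = η·γ̇²·t_res/(ρ·cp) = [647 × 45.2786² × 135.104] / [1344 × 2547] = 52.3517 K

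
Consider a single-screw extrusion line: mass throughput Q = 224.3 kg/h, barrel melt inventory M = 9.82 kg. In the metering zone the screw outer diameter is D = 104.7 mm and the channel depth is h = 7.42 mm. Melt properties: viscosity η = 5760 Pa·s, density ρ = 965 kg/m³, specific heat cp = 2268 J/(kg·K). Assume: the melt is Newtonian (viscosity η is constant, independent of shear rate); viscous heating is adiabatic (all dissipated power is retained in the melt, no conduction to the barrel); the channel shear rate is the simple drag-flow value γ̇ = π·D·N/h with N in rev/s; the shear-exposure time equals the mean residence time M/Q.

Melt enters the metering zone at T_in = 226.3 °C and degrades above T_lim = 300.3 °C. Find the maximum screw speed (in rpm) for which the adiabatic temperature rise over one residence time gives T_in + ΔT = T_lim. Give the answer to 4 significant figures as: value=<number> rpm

value=18.08 rpm

Q_s = Q / 3600 = 224.3 / 3600 = 0.0623056 kg/s
t_res = M / Q_s = 9.82 / 0.0623056 = 157.61 s
Geometry in SI: D = 104.7 mm → 0.1047 m, h = 7.42 mm → 0.00742 m
Allowable rise: ΔT_a = T_lim − T_in = 300.3 − 226.3 = 74 K
γ̇_max² = ΔT_a·ρ·cp/(η·t_res) = 74·965·2268/(5760·157.61) = 178.4 s⁻²
Take the square root: γ̇_max = √(178.4) = 13.3566 s⁻¹
N_max = γ̇_max h / (πD) = 13.3566·0.00742/(π·0.1047) = 0.301304 rev/s → ×60 = 18.0782 rpm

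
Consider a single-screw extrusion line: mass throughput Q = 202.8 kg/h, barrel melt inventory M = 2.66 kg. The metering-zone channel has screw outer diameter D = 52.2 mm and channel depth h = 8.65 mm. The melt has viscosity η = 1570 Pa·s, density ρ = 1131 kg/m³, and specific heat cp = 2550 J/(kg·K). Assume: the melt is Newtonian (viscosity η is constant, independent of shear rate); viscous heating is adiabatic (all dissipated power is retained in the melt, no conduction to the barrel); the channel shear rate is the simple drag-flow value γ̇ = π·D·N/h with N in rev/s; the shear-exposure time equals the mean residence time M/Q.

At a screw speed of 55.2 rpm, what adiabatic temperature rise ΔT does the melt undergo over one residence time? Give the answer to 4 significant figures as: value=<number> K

Convert throughput: Q = 202.8 kg/h = 202.8/3600 = 0.0563333 kg/s
t_res = M / Q_s = 2.66 ÷ 0.0563333 = 47.2189 s
D = 52.2 mm = 0.0522 m;  h = 8.65 mm = 0.00865 m;  N = 55.2 rpm / 60 = 0.92 rev/s
Shear rate: γ̇ = πDN/h = π·0.0522·0.92/0.00865 = 17.4418 s⁻¹
ΔT = η·γ̇²·t_res / (ρ·cp) = 1570 · (17.4418)² · 47.2189 / (1131 · 2550) = 7.81983 K

value=7.820 K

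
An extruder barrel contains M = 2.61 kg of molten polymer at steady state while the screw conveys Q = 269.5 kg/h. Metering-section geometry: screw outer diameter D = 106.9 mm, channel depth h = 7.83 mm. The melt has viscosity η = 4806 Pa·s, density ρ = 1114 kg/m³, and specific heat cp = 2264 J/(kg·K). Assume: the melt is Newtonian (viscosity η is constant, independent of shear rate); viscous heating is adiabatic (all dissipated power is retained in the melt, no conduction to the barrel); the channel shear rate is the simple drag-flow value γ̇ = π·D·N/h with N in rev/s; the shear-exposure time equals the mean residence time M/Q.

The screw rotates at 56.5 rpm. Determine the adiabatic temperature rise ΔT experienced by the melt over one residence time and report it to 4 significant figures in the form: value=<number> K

Throughput in SI: Q_s = 269.5 kg/h ÷ 3600 s/h = 0.0748611 kg/s
Mean residence time: t_res = M/Q_s = 2.61 kg / 0.0748611 kg/s = 34.8646 s
Convert to SI: D = 0.1069 m, h = 0.00783 m, N = 56.5/60 = 0.941667 rev/s
γ̇ = π·D·N / h = π · 0.1069 · 0.941667 / 0.00783 = 40.389 s⁻¹
ΔT = η·γ̇²·t_res / (ρ·cp) = 4806 · (40.389)² · 34.8646 / (1114 · 2264) = 108.376 K

value=108.4 K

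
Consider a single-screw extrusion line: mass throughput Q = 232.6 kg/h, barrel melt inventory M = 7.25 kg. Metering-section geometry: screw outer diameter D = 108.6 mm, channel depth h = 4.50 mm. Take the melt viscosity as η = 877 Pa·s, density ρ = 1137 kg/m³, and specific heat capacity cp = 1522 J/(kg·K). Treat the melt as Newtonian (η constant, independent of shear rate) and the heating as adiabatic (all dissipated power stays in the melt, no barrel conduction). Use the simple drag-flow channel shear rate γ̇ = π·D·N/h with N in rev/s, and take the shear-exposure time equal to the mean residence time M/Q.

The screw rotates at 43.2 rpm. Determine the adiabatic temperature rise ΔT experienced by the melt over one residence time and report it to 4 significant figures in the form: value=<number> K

Throughput in SI: Q_s = 232.6 kg/h ÷ 3600 s/h = 0.0646111 kg/s
t_res = M / Q_s = 7.25 / 0.0646111 = 112.21 s
Geometry in metres: D = 108.6 mm → 0.1086 m, h = 4.50 mm → 0.0045 m; screw speed N = 43.2 rpm = 0.72 rev/s
γ̇ = π D N / h = (π)(0.1086)(0.72) / 0.0045 = 54.5883 s⁻¹
Adiabatic rise: ΔT = η γ̇² t_res / (ρ cp) = 877·(54.5883)²·112.21 / (1137·1522) = 169.455 K

value=169.5 K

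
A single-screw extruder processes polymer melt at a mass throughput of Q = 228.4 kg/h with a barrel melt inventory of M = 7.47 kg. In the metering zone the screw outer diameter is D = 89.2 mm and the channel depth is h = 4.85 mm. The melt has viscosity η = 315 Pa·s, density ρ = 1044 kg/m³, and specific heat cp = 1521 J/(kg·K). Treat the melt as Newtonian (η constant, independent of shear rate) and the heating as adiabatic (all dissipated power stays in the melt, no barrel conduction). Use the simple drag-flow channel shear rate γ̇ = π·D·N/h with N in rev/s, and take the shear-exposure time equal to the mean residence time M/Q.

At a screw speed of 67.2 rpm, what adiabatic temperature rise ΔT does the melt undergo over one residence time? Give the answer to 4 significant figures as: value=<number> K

Convert throughput: Q = 228.4 kg/h = 228.4/3600 = 0.0634444 kg/s
t_res = M / Q_s = 7.47 / 0.0634444 = 117.741 s
Geometry in metres: D = 89.2 mm → 0.0892 m, h = 4.85 mm → 0.00485 m; screw speed N = 67.2 rpm = 1.12 rev/s
γ̇ = π·D·N / h = π · 0.0892 · 1.12 / 0.00485 = 64.7129 s⁻¹
ΔT = η·γ̇²·t_res / (ρ·cp) = 315 · (64.7129)² · 117.741 / (1044 · 1521) = 97.8115 K

value=97.81 K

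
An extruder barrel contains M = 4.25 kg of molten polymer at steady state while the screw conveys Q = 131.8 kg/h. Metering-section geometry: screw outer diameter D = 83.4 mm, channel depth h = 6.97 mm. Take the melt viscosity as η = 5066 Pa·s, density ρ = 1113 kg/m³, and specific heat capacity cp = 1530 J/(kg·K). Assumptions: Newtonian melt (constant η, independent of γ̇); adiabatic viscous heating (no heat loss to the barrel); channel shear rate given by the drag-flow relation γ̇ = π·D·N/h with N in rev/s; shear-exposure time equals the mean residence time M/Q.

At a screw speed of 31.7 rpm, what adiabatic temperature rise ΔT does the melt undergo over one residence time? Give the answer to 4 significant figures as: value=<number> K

Throughput in SI: Q_s = 131.8 kg/h ÷ 3600 s/h = 0.0366111 kg/s
t_res = M / Q_s = 4.25 ÷ 0.0366111 = 116.085 s
Geometry in metres: D = 83.4 mm → 0.0834 m, h = 6.97 mm → 0.00697 m; screw speed N = 31.7 rpm = 0.528333 rev/s
γ̇ = π·D·N / h = π · 0.0834 · 0.528333 / 0.00697 = 19.8605 s⁻¹
ΔT = η·γ̇²·t_res/(ρ·cp) = [5066 × 19.8605² × 116.085] / [1113 × 1530] = 136.219 K

value=136.2 K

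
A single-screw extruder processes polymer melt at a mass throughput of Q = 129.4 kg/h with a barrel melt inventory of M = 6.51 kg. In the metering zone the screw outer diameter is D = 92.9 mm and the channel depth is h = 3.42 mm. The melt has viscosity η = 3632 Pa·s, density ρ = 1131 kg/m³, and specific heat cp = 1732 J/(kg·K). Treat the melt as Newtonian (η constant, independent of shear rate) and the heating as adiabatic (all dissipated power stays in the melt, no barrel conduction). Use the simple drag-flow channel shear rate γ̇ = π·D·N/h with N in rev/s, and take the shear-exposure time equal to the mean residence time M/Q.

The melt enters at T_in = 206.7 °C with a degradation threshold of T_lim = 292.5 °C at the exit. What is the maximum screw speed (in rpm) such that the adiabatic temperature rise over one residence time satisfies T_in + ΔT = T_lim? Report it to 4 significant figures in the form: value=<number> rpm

value=11.24 rpm

Convert throughput: Q = 129.4 kg/h = 129.4/3600 = 0.0359444 kg/s
Mean residence time: t_res = M/Q_s = 6.51 kg / 0.0359444 kg/s = 181.113 s
Geometry in SI: D = 92.9 mm → 0.0929 m, h = 3.42 mm → 0.00342 m
ΔT_a = T_lim − T_in = 292.5 °C − 206.7 °C = 85.8 K
γ̇_max² = ΔT_a·ρ·cp / (η·t_res) = [85.8 × 1131 × 1732] / [3632 × 181.113] = 255.507 s⁻²
Take the square root: γ̇_max = √(255.507) = 15.9846 s⁻¹
N_max = γ̇_max h / (πD) = 15.9846·0.00342/(π·0.0929) = 0.18731 rev/s → ×60 = 11.2386 rpm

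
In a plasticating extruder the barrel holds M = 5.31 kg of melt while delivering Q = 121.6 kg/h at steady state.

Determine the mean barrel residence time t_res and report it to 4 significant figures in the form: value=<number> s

Throughput in SI: Q_s = 121.6 kg/h ÷ 3600 s/h = 0.0337778 kg/s
t_res = M / Q_s = 5.31 ÷ 0.0337778 = 157.204 s

value=157.2 s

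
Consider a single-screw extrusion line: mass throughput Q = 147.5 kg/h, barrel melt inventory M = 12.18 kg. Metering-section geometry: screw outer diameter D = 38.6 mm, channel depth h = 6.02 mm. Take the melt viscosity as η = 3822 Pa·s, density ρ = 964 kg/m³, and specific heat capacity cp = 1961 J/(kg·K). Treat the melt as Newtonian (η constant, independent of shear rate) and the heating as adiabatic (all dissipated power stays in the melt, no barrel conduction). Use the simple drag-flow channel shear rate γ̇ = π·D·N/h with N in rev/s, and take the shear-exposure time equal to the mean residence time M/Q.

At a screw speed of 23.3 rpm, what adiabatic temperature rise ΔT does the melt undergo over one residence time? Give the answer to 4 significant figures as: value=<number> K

value=36.78 K

Throughput in SI: Q_s = 147.5 kg/h ÷ 3600 s/h = 0.0409722 kg/s
t_res = M / Q_s = 12.18 / 0.0409722 = 297.275 s
Geometry in metres: D = 38.6 mm → 0.0386 m, h = 6.02 mm → 0.00602 m; screw speed N = 23.3 rpm = 0.388333 rev/s
γ̇ = π·D·N / h = π · 0.0386 · 0.388333 / 0.00602 = 7.8225 s⁻¹
Adiabatic rise: ΔT = η γ̇² t_res / (ρ cp) = 3822·(7.8225)²·297.275 / (964·1961) = 36.7777 K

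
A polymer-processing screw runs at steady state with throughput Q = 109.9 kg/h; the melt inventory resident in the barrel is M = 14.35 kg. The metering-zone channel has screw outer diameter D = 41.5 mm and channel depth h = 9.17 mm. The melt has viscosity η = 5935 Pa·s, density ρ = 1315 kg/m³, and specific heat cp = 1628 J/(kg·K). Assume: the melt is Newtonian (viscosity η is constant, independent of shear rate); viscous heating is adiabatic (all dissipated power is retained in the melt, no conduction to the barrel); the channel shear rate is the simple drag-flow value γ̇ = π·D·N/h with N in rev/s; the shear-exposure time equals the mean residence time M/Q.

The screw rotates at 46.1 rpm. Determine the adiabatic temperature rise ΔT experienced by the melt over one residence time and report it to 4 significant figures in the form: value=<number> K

Convert throughput: Q = 109.9 kg/h = 109.9/3600 = 0.0305278 kg/s
Mean residence time: t_res = M/Q_s = 14.35 kg / 0.0305278 kg/s = 470.064 s
Convert to SI: D = 0.0415 m, h = 0.00917 m, N = 46.1/60 = 0.768333 rev/s
γ̇ = π·D·N / h = π · 0.0415 · 0.768333 / 0.00917 = 10.9239 s⁻¹
Adiabatic rise: ΔT = η γ̇² t_res / (ρ cp) = 5935·(10.9239)²·470.064 / (1315·1628) = 155.508 K

value=155.5 K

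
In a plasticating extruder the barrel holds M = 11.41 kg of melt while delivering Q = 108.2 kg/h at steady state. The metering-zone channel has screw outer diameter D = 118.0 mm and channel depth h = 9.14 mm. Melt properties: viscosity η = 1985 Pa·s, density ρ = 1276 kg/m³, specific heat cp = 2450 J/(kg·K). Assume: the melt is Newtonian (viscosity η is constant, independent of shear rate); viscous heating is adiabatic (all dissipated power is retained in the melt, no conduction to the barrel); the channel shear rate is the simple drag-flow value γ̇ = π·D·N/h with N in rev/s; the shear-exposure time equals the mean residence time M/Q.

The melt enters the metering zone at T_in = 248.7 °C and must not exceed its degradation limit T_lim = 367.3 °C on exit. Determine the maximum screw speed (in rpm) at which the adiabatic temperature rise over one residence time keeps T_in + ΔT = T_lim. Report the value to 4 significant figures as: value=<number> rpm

Convert throughput: Q = 108.2 kg/h = 108.2/3600 = 0.0300556 kg/s
Mean residence time: t_res = M/Q_s = 11.41 kg / 0.0300556 kg/s = 379.63 s
D = 118.0 mm = 0.118 m;  h = 9.14 mm = 0.00914 m
Allowable rise: ΔT_a = T_lim − T_in = 367.3 − 248.7 = 118.6 K
Invert ΔT = ηγ̇²t_res/(ρcp) for γ̇: γ̇_max² = ΔT_a ρ cp / (η t_res) = 118.6·1276·2450 / (1985·379.63) = 492.017 s⁻²
Take the square root: γ̇_max = √(492.017) = 22.1815 s⁻¹
N_max = γ̇_max h / (πD) = 22.1815·0.00914/(π·0.118) = 0.546895 rev/s → ×60 = 32.8137 rpm

value=32.81 rpm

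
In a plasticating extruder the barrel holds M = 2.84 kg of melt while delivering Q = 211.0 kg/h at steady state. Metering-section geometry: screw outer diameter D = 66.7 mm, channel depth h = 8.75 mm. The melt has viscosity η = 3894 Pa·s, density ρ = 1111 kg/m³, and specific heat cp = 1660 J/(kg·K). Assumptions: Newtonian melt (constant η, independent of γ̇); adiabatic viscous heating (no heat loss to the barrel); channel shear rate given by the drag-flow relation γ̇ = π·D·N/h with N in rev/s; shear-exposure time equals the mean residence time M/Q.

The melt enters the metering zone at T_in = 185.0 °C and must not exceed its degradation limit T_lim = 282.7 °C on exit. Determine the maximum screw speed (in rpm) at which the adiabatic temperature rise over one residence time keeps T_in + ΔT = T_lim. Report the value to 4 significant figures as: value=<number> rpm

Q_s = Q / 3600 = 211.0 / 3600 = 0.0586111 kg/s
t_res = M / Q_s = 2.84 / 0.0586111 = 48.455 s
Convert to metres: D = 0.0667 m, h = 0.00875 m
ΔT_a = T_lim − T_in = 282.7 °C − 185.0 °C = 97.7 K
γ̇_max² = ΔT_a·ρ·cp/(η·t_res) = 97.7·1111·1660/(3894·48.455) = 954.954 s⁻²
Take the square root: γ̇_max = √(954.954) = 30.9023 s⁻¹
Solve γ̇ = πDN/h for N: N_max = γ̇_max·h/(π·D) = 30.9023 × 0.00875 / (π × 0.0667) = 1.2904 rev/s = 77.4239 rpm

value=77.42 rpm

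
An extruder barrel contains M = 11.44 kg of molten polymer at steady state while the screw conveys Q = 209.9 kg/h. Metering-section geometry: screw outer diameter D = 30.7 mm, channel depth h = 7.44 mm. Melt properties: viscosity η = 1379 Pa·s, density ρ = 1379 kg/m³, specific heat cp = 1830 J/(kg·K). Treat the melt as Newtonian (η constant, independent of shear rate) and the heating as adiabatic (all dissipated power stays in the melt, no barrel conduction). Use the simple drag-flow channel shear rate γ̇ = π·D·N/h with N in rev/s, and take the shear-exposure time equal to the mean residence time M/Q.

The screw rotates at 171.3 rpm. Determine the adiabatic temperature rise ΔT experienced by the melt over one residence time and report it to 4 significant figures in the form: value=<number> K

Q_s = Q / 3600 = 209.9 / 3600 = 0.0583056 kg/s
Mean residence time: t_res = M/Q_s = 11.44 kg / 0.0583056 kg/s = 196.208 s
Geometry in metres: D = 30.7 mm → 0.0307 m, h = 7.44 mm → 0.00744 m; screw speed N = 171.3 rpm = 2.855 rev/s
γ̇ = π D N / h = (π)(0.0307)(2.855) / 0.00744 = 37.0102 s⁻¹
ΔT = η·γ̇²·t_res / (ρ·cp) = 1379 · (37.0102)² · 196.208 / (1379 · 1830) = 146.861 K

value=146.9 K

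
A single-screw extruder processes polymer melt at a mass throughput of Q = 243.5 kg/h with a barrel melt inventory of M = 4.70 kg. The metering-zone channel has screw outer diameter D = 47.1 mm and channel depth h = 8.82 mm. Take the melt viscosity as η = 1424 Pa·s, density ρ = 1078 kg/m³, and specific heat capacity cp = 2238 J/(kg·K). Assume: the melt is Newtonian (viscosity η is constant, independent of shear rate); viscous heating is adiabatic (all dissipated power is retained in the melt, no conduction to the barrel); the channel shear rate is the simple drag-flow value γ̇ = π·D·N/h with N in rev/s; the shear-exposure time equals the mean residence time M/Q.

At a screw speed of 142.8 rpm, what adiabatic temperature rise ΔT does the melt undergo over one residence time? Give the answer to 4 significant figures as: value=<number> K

Q_s = Q / 3600 = 243.5 / 3600 = 0.0676389 kg/s
t_res = M / Q_s = 4.70 / 0.0676389 = 69.4867 s
Convert to SI: D = 0.0471 m, h = 0.00882 m, N = 142.8/60 = 2.38 rev/s
Shear rate: γ̇ = πDN/h = π·0.0471·2.38/0.00882 = 39.9281 s⁻¹
ΔT = η·γ̇²·t_res / (ρ·cp) = 1424 · (39.9281)² · 69.4867 / (1078 · 2238) = 65.3869 K

value=65.39 K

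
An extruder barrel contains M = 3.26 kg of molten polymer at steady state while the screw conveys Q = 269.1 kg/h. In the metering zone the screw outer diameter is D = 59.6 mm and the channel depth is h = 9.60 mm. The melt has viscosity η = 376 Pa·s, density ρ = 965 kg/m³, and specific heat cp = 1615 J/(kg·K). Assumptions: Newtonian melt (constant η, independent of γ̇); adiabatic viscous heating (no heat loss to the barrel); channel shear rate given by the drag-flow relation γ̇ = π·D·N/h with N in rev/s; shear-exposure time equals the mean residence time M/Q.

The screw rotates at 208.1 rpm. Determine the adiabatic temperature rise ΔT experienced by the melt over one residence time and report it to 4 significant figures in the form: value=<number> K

value=48.15 K

Convert throughput: Q = 269.1 kg/h = 269.1/3600 = 0.07475 kg/s
t_res = M / Q_s = 3.26 ÷ 0.07475 = 43.612 s
Geometry in metres: D = 59.6 mm → 0.0596 m, h = 9.60 mm → 0.0096 m; screw speed N = 208.1 rpm = 3.46833 rev/s
γ̇ = π·D·N / h = π · 0.0596 · 3.46833 / 0.0096 = 67.6466 s⁻¹
ΔT = η·γ̇²·t_res/(ρ·cp) = [376 × 67.6466² × 43.612] / [965 × 1615] = 48.1488 K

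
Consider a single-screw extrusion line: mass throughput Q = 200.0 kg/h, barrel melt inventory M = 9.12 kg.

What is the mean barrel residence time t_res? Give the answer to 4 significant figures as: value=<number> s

Convert throughput: Q = 200.0 kg/h = 200.0/3600 = 0.0555556 kg/s
t_res = M / Q_s = 9.12 ÷ 0.0555556 = 164.16 s

value=164.2 s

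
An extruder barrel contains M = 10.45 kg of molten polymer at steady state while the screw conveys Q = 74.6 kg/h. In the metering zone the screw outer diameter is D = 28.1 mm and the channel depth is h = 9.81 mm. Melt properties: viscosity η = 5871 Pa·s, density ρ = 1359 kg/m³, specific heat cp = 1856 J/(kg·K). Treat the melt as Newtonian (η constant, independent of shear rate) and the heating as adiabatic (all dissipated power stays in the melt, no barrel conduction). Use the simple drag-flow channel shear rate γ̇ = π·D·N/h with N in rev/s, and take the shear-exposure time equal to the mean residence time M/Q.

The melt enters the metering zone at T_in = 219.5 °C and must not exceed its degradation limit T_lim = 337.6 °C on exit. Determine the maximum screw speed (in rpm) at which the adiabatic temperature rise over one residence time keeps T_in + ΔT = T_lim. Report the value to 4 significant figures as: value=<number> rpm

value=66.88 rpm

Convert throughput: Q = 74.6 kg/h = 74.6/3600 = 0.0207222 kg/s
t_res = M / Q_s = 10.45 ÷ 0.0207222 = 504.29 s
D = 28.1 mm = 0.0281 m;  h = 9.81 mm = 0.00981 m
ΔT_a = T_lim − T_in = 337.6 − 219.5 = 118.1 K
γ̇_max² = ΔT_a·ρ·cp / (η·t_res) = [118.1 × 1359 × 1856] / [5871 × 504.29] = 100.613 s⁻²
γ̇_max = sqrt(100.613) = 10.0306 s⁻¹
N_max = γ̇_max h / (πD) = 10.0306·0.00981/(π·0.0281) = 1.11465 rev/s → ×60 = 66.8793 rpm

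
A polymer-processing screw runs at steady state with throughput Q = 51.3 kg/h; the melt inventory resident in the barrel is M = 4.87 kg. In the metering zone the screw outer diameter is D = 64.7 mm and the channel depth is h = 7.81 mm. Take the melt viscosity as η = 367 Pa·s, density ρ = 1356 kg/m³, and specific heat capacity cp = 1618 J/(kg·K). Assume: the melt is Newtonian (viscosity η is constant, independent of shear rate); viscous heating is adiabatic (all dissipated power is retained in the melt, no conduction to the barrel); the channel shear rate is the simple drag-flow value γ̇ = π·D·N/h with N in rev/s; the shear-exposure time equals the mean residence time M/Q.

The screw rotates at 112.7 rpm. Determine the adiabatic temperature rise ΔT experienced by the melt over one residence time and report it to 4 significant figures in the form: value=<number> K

value=136.6 K

Throughput in SI: Q_s = 51.3 kg/h ÷ 3600 s/h = 0.01425 kg/s
t_res = M / Q_s = 4.87 / 0.01425 = 341.754 s
Convert to SI: D = 0.0647 m, h = 0.00781 m, N = 112.7/60 = 1.87833 rev/s
Shear rate: γ̇ = πDN/h = π·0.0647·1.87833/0.00781 = 48.885 s⁻¹
ΔT = η·γ̇²·t_res / (ρ·cp) = 367 · (48.885)² · 341.754 / (1356 · 1618) = 136.613 K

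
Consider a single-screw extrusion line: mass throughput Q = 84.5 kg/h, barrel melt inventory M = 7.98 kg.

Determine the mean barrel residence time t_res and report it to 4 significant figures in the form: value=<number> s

Throughput in SI: Q_s = 84.5 kg/h ÷ 3600 s/h = 0.0234722 kg/s
t_res = M / Q_s = 7.98 / 0.0234722 = 339.976 s

value=340.0 s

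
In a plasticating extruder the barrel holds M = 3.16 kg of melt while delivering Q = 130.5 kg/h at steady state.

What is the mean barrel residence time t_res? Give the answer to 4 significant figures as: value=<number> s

Throughput in SI: Q_s = 130.5 kg/h ÷ 3600 s/h = 0.03625 kg/s
Mean residence time: t_res = M/Q_s = 3.16 kg / 0.03625 kg/s = 87.1724 s

value=87.17 s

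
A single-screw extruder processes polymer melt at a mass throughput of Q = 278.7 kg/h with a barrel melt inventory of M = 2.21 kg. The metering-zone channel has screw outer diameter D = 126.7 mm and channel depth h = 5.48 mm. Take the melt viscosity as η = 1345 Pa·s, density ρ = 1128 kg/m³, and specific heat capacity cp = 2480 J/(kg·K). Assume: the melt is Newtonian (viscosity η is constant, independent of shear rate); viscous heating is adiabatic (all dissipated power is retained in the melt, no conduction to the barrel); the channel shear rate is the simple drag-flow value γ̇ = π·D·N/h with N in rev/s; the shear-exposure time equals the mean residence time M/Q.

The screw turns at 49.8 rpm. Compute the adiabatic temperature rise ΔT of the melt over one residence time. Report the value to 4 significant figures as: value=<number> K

value=49.88 K

Throughput in SI: Q_s = 278.7 kg/h ÷ 3600 s/h = 0.0774167 kg/s
t_res = M / Q_s = 2.21 ÷ 0.0774167 = 28.5468 s
Geometry in metres: D = 126.7 mm → 0.1267 m, h = 5.48 mm → 0.00548 m; screw speed N = 49.8 rpm = 0.83 rev/s
γ̇ = π·D·N / h = π · 0.1267 · 0.83 / 0.00548 = 60.287 s⁻¹
ΔT = η·γ̇²·t_res / (ρ·cp) = 1345 · (60.287)² · 28.5468 / (1128 · 2480) = 49.8847 K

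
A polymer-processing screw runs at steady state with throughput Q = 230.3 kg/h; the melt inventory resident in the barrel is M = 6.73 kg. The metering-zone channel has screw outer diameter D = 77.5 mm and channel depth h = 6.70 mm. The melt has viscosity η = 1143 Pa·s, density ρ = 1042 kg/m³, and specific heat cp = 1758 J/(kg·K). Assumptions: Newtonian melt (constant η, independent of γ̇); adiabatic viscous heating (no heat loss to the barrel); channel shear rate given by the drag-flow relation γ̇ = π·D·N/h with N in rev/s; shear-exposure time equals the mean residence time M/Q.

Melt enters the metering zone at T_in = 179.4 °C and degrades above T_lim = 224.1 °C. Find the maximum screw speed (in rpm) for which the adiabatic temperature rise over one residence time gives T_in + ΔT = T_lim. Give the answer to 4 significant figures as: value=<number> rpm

Throughput in SI: Q_s = 230.3 kg/h ÷ 3600 s/h = 0.0639722 kg/s
t_res = M / Q_s = 6.73 ÷ 0.0639722 = 105.202 s
D = 77.5 mm = 0.0775 m;  h = 6.70 mm = 0.0067 m
ΔT_a = T_lim − T_in = 224.1 °C − 179.4 °C = 44.7 K
γ̇_max² = ΔT_a·ρ·cp/(η·t_res) = 44.7·1042·1758/(1143·105.202) = 680.964 s⁻²
γ̇_max = √680.964 = 26.0953 s⁻¹
N_max = γ̇_max h / (πD) = 26.0953·0.0067/(π·0.0775) = 0.718101 rev/s → ×60 = 43.086 rpm

value=43.09 rpm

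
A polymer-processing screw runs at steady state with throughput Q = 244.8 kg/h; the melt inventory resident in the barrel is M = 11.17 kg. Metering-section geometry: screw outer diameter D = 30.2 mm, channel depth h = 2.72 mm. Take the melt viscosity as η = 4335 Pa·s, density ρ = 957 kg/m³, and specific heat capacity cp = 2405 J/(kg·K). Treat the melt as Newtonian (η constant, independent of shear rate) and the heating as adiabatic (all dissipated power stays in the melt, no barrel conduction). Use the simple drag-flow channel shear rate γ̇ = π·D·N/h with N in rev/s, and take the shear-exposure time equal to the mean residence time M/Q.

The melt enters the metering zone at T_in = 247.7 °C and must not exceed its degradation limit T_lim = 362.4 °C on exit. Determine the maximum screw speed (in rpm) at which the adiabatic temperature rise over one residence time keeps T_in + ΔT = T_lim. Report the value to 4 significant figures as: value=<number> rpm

value=33.12 rpm

Throughput in SI: Q_s = 244.8 kg/h ÷ 3600 s/h = 0.068 kg/s
t_res = M / Q_s = 11.17 / 0.068 = 164.265 s
D = 30.2 mm = 0.0302 m;  h = 2.72 mm = 0.00272 m
ΔT_a = T_lim − T_in = 362.4 − 247.7 = 114.7 K
Invert ΔT = ηγ̇²t_res/(ρcp) for γ̇: γ̇_max² = ΔT_a ρ cp / (η t_res) = 114.7·957·2405 / (4335·164.265) = 370.729 s⁻²
γ̇_max = sqrt(370.729) = 19.2543 s⁻¹
N_max = γ̇_max h / (πD) = 19.2543·0.00272/(π·0.0302) = 0.552002 rev/s → ×60 = 33.1201 rpm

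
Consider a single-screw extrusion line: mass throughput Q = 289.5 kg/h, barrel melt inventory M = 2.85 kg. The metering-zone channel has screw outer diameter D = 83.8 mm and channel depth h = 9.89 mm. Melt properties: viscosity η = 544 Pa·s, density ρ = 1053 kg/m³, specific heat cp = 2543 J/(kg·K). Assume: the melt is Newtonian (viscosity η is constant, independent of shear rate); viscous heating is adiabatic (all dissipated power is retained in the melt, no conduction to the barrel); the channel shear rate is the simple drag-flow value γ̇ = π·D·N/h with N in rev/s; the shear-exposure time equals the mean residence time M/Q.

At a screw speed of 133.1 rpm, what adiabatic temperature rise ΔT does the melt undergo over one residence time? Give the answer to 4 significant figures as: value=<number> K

value=25.11 K

Convert throughput: Q = 289.5 kg/h = 289.5/3600 = 0.0804167 kg/s
t_res = M / Q_s = 2.85 / 0.0804167 = 35.4404 s
D = 83.8 mm = 0.0838 m;  h = 9.89 mm = 0.00989 m;  N = 133.1 rpm / 60 = 2.21833 rev/s
γ̇ = π·D·N / h = π · 0.0838 · 2.21833 / 0.00989 = 59.0506 s⁻¹
ΔT = η·γ̇²·t_res/(ρ·cp) = [544 × 59.0506² × 35.4404] / [1053 × 2543] = 25.1057 K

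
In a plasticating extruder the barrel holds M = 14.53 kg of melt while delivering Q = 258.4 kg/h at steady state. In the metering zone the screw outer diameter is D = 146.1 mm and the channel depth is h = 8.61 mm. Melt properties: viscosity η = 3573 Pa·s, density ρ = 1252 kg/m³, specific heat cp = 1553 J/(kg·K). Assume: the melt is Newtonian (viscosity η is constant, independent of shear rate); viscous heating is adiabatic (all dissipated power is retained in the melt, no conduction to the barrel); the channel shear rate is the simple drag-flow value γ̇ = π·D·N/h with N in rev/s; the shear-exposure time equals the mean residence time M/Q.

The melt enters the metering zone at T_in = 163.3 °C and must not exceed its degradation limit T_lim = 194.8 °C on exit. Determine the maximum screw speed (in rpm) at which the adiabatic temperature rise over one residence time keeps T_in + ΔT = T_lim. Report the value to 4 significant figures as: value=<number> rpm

Throughput in SI: Q_s = 258.4 kg/h ÷ 3600 s/h = 0.0717778 kg/s
Mean residence time: t_res = M/Q_s = 14.53 kg / 0.0717778 kg/s = 202.43 s
D = 146.1 mm = 0.1461 m;  h = 8.61 mm = 0.00861 m
ΔT_a = T_lim − T_in = 194.8 °C − 163.3 °C = 31.5 K
Invert ΔT = ηγ̇²t_res/(ρcp) for γ̇: γ̇_max² = ΔT_a ρ cp / (η t_res) = 31.5·1252·1553 / (3573·202.43) = 84.6794 s⁻²
Take the square root: γ̇_max = √(84.6794) = 9.20214 s⁻¹
N_max = γ̇_max h / (πD) = 9.20214·0.00861/(π·0.1461) = 0.17262 rev/s → ×60 = 10.3572 rpm

value=10.36 rpm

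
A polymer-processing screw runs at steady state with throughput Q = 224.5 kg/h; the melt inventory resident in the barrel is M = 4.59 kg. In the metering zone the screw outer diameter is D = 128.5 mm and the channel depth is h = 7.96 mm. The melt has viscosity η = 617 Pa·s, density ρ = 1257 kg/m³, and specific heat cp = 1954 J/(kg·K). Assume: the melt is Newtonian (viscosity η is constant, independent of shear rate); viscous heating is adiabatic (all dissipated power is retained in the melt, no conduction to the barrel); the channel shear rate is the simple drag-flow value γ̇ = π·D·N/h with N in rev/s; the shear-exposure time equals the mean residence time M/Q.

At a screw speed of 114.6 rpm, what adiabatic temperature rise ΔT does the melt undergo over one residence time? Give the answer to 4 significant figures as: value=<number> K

value=173.5 K

Throughput in SI: Q_s = 224.5 kg/h ÷ 3600 s/h = 0.0623611 kg/s
t_res = M / Q_s = 4.59 / 0.0623611 = 73.6036 s
Convert to SI: D = 0.1285 m, h = 0.00796 m, N = 114.6/60 = 1.91 rev/s
γ̇ = π·D·N / h = π · 0.1285 · 1.91 / 0.00796 = 96.8664 s⁻¹
ΔT = η·γ̇²·t_res / (ρ·cp) = 617 · (96.8664)² · 73.6036 / (1257 · 1954) = 173.489 K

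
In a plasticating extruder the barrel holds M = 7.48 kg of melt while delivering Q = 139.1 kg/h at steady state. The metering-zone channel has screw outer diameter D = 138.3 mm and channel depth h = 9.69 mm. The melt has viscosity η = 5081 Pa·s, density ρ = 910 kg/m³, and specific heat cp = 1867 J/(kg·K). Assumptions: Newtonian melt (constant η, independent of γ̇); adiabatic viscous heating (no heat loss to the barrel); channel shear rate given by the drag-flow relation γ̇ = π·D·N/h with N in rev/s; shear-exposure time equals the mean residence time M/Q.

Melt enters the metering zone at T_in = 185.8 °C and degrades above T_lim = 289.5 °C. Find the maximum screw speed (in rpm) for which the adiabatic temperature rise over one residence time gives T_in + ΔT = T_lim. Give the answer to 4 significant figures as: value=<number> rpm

value=17.91 rpm

Throughput in SI: Q_s = 139.1 kg/h ÷ 3600 s/h = 0.0386389 kg/s
t_res = M / Q_s = 7.48 / 0.0386389 = 193.587 s
Convert to metres: D = 0.1383 m, h = 0.00969 m
ΔT_a = T_lim − T_in = 289.5 − 185.8 = 103.7 K
γ̇_max² = ΔT_a·ρ·cp/(η·t_res) = 103.7·910·1867/(5081·193.587) = 179.118 s⁻²
γ̇_max = sqrt(179.118) = 13.3835 s⁻¹
Solve γ̇ = πDN/h for N: N_max = γ̇_max·h/(π·D) = 13.3835 × 0.00969 / (π × 0.1383) = 0.298484 rev/s = 17.909 rpm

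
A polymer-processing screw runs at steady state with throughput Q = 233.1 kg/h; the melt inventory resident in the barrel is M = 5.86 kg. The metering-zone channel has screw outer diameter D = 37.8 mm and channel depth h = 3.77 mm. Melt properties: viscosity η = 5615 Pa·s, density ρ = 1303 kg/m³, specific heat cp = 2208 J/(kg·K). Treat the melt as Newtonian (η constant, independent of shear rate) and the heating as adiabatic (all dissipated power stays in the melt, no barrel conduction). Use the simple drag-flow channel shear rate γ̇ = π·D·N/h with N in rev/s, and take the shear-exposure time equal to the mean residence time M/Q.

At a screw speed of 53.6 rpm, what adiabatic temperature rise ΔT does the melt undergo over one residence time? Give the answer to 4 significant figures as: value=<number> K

Q_s = Q / 3600 = 233.1 / 3600 = 0.06475 kg/s
t_res = M / Q_s = 5.86 / 0.06475 = 90.5019 s
Geometry in metres: D = 37.8 mm → 0.0378 m, h = 3.77 mm → 0.00377 m; screw speed N = 53.6 rpm = 0.893333 rev/s
Shear rate: γ̇ = πDN/h = π·0.0378·0.893333/0.00377 = 28.1393 s⁻¹
ΔT = η·γ̇²·t_res / (ρ·cp) = 5615 · (28.1393)² · 90.5019 / (1303 · 2208) = 139.859 K

value=139.9 K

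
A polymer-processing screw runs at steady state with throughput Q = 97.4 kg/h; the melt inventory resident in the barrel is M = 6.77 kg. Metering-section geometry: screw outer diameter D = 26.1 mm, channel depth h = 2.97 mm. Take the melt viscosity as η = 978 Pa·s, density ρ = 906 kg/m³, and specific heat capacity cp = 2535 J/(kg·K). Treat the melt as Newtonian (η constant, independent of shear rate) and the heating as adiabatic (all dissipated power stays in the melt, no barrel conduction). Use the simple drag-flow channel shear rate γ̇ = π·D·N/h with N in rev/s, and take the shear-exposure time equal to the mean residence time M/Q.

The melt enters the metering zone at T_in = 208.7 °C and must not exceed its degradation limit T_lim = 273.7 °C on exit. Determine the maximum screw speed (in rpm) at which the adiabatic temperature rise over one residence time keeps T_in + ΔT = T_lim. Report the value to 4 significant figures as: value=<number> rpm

Convert throughput: Q = 97.4 kg/h = 97.4/3600 = 0.0270556 kg/s
t_res = M / Q_s = 6.77 / 0.0270556 = 250.226 s
D = 26.1 mm = 0.0261 m;  h = 2.97 mm = 0.00297 m
ΔT_a = T_lim − T_in = 273.7 °C − 208.7 °C = 65 K
Invert ΔT = ηγ̇²t_res/(ρcp) for γ̇: γ̇_max² = ΔT_a ρ cp / (η t_res) = 65·906·2535 / (978·250.226) = 610.026 s⁻²
γ̇_max = sqrt(610.026) = 24.6987 s⁻¹
N_max = γ̇_max·h / (π·D) = 24.6987 · 0.00297 / (π · 0.0261) = 0.894623 rev/s = 53.6774 rpm

value=53.68 rpm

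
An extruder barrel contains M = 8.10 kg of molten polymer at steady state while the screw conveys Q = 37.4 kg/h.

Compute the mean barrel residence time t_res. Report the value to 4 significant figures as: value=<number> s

value=779.7 s

Throughput in SI: Q_s = 37.4 kg/h ÷ 3600 s/h = 0.0103889 kg/s
t_res = M / Q_s = 8.10 ÷ 0.0103889 = 779.679 s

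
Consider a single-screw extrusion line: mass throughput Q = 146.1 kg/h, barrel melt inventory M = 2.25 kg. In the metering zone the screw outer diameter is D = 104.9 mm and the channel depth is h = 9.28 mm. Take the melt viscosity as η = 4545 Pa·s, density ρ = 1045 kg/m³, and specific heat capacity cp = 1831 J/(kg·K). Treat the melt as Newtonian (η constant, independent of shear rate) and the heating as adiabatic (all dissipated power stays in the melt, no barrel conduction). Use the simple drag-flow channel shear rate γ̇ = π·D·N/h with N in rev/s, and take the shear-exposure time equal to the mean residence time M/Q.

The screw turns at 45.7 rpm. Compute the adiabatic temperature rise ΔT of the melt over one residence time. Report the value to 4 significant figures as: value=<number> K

value=96.35 K

Q_s = Q / 3600 = 146.1 / 3600 = 0.0405833 kg/s
t_res = M / Q_s = 2.25 / 0.0405833 = 55.4415 s
Convert to SI: D = 0.1049 m, h = 0.00928 m, N = 45.7/60 = 0.761667 rev/s
γ̇ = π·D·N / h = π · 0.1049 · 0.761667 / 0.00928 = 27.0484 s⁻¹
ΔT = η·γ̇²·t_res/(ρ·cp) = [4545 × 27.0484² × 55.4415] / [1045 × 1831] = 96.3493 K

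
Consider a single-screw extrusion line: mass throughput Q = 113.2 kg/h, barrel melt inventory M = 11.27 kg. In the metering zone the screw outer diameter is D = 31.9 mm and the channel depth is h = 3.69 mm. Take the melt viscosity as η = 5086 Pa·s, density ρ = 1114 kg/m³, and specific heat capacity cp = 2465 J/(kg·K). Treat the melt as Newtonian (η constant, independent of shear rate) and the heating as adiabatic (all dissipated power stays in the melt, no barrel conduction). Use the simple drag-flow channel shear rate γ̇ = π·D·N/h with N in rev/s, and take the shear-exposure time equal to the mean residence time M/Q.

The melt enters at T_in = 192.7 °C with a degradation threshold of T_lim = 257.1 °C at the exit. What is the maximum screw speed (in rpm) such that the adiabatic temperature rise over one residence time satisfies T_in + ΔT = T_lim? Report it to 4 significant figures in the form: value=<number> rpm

Q_s = Q / 3600 = 113.2 / 3600 = 0.0314444 kg/s
t_res = M / Q_s = 11.27 ÷ 0.0314444 = 358.41 s
D = 31.9 mm = 0.0319 m;  h = 3.69 mm = 0.00369 m
ΔT_a = T_lim − T_in = 257.1 − 192.7 = 64.4 K
Invert ΔT = ηγ̇²t_res/(ρcp) for γ̇: γ̇_max² = ΔT_a ρ cp / (η t_res) = 64.4·1114·2465 / (5086·358.41) = 97.0134 s⁻²
γ̇_max = √97.0134 = 9.84954 s⁻¹
N_max = γ̇_max h / (πD) = 9.84954·0.00369/(π·0.0319) = 0.362662 rev/s → ×60 = 21.7597 rpm

value=21.76 rpm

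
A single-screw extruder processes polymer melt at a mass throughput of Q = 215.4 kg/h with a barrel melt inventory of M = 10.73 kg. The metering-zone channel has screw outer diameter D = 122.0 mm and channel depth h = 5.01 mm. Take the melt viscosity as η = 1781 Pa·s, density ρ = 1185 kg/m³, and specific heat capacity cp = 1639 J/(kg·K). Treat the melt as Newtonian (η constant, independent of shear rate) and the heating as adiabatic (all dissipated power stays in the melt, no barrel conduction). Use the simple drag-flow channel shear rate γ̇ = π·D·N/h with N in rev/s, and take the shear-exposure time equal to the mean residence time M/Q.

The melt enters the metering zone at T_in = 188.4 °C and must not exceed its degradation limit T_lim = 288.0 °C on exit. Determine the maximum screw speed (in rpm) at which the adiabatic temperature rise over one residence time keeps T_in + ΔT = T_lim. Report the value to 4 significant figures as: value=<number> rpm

Throughput in SI: Q_s = 215.4 kg/h ÷ 3600 s/h = 0.0598333 kg/s
t_res = M / Q_s = 10.73 / 0.0598333 = 179.331 s
Convert to metres: D = 0.122 m, h = 0.00501 m
Allowable rise: ΔT_a = T_lim − T_in = 288.0 − 188.4 = 99.6 K
γ̇_max² = ΔT_a·ρ·cp/(η·t_res) = 99.6·1185·1639/(1781·179.331) = 605.67 s⁻²
γ̇_max = sqrt(605.67) = 24.6104 s⁻¹
N_max = γ̇_max h / (πD) = 24.6104·0.00501/(π·0.122) = 0.321696 rev/s → ×60 = 19.3018 rpm

value=19.30 rpm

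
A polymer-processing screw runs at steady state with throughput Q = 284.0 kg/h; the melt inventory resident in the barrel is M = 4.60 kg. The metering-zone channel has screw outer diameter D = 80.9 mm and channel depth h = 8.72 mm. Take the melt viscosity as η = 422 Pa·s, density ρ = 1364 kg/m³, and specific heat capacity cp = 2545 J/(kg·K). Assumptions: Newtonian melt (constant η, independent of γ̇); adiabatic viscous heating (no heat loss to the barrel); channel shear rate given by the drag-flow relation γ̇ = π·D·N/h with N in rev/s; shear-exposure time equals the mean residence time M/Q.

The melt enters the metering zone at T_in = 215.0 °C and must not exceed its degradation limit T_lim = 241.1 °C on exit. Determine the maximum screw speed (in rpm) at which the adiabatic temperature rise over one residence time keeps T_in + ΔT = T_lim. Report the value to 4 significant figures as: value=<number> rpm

Q_s = Q / 3600 = 284.0 / 3600 = 0.0788889 kg/s
t_res = M / Q_s = 4.60 ÷ 0.0788889 = 58.3099 s
D = 80.9 mm = 0.0809 m;  h = 8.72 mm = 0.00872 m
Allowable rise: ΔT_a = T_lim − T_in = 241.1 − 215.0 = 26.1 K
γ̇_max² = ΔT_a·ρ·cp/(η·t_res) = 26.1·1364·2545/(422·58.3099) = 3682.04 s⁻²
Take the square root: γ̇_max = √(3682.04) = 60.6798 s⁻¹
N_max = γ̇_max·h / (π·D) = 60.6798 · 0.00872 / (π · 0.0809) = 2.08191 rev/s = 124.915 rpm

value=124.9 rpm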